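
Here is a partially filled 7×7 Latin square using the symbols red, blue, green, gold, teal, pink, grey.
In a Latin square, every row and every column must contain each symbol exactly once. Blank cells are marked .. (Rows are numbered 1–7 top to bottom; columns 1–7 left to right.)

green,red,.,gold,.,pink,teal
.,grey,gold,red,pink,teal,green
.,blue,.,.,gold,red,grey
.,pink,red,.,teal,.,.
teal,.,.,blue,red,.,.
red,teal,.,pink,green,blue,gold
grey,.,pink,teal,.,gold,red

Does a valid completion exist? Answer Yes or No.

No row or column among the givens repeats a symbol, and propagating forced cells runs into no contradiction.
One valid completion exists (for instance, green red blue gold grey pink teal / blue grey gold red pink teal green / pink blue teal green gold red grey / gold pink red grey teal green blue / teal gold green blue red grey pink / red teal grey pink green blue gold / grey green pink teal blue gold red).

Yes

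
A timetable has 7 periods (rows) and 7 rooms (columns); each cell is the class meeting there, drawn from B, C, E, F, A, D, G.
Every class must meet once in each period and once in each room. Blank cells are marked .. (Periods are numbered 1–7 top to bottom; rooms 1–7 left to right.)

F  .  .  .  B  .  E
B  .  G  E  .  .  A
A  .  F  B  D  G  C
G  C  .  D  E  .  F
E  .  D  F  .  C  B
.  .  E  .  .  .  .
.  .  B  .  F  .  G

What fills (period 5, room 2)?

G

Period 2, room 5: period 2 has {B, E, A, G} and room 5 has {B, E, F, D}, leaving only C.
Period 3, room 2: period 3 has {B, C, F, A, D, G} and room 2 has {C}, leaving only E.
Period 4, room 3: period 4 has {C, E, F, D, G} and room 3 has {B, E, F, D, G}, leaving only A.
Period 1, room 3: period 1 has {B, E, F} and room 3 has {B, E, F, A, D, G}, leaving only C.
Period 4, room 6: period 4 has {C, E, F, A, D, G} and room 6 has {C, G}, leaving only B.
Period 6, room 7: period 6 has {E} and room 7 has {B, C, E, F, A, G}, leaving only D.
Period 6, room 1: period 6 has {E, D} and room 1 has {B, E, F, A, G}, leaving only C.
Period 7, room 1: period 7 has {B, F, G} and room 1 has {B, C, E, F, A, G}, leaving only D.
Period 7, room 2: period 7 has {B, F, D, G} and room 2 has {C, E}, leaving only A.
Period 5 already has {B, C, E, F, D} and room 2 already has {C, E, A}, so period 5, room 2 must be G.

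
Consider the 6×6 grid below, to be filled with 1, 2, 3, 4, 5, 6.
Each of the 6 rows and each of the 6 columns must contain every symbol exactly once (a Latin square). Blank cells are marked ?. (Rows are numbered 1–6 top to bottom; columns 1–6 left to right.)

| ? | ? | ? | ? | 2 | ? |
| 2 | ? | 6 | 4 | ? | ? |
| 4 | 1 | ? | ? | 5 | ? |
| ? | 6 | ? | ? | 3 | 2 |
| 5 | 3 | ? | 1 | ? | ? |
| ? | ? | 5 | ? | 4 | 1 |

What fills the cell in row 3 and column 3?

3

Row 2, column 2: row 2 has {2, 4, 6} and column 2 has {1, 3, 6}, leaving only 5.
Row 1, column 2: row 1 has {2} and column 2 has {1, 3, 5, 6}, leaving only 4.
Row 2, column 5: row 2 has {2, 4, 5, 6} and column 5 has {2, 3, 4, 5}, leaving only 1.
Row 2, column 6: row 2 has {1, 2, 4, 5, 6} and column 6 has {1, 2}, leaving only 3.
Row 3, column 6: row 3 has {1, 4, 5} and column 6 has {1, 2, 3}, leaving only 6.
Row 1, column 6: row 1 has {2, 4} and column 6 has {1, 2, 3, 6}, leaving only 5.
Row 4, column 1: row 4 has {2, 3, 6} and column 1 has {2, 4, 5}, leaving only 1.
Row 4, column 3: row 4 has {1, 2, 3, 6} and column 3 has {5, 6}, leaving only 4.
Row 4, column 4: row 4 has {1, 2, 3, 4, 6} and column 4 has {1, 4}, leaving only 5.
Row 5, column 3: row 5 has {1, 3, 5} and column 3 has {4, 5, 6}, leaving only 2.
Row 3 already has {1, 4, 5, 6} and column 3 already has {2, 4, 5, 6}, so row 3, column 3 must be 3.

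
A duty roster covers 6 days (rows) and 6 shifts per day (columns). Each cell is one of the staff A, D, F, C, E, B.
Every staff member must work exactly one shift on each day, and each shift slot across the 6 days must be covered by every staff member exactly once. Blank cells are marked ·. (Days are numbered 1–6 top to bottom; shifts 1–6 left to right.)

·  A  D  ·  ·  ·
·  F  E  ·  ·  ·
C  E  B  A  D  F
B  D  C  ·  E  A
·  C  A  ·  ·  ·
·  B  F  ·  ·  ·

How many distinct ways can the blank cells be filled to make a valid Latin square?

20

Day 1, shift 1: eliminating its day and shift leaves {F, E}.
Day 1, shift 4: eliminating its day and shift leaves {F, C, E, B}.
Day 1, shift 5: eliminating its day and shift leaves {F, C, B}.
Day 1, shift 6: eliminating its day and shift leaves {C, E, B}.
Day 2, shift 1: eliminating its day and shift leaves {A, D}.
Day 2, shift 4: eliminating its day and shift leaves {D, C, B}.
Day 2, shift 5: eliminating its day and shift leaves {A, C, B}.
Day 2, shift 6: eliminating its day and shift leaves {D, C, B}.
Day 4, shift 4: eliminating its day and shift leaves {F}.
Day 5, shift 1: eliminating its day and shift leaves {D, F, E}.
Day 5, shift 4: eliminating its day and shift leaves {D, F, E, B}.
Day 5, shift 5: eliminating its day and shift leaves {F, B}.
Day 5, shift 6: eliminating its day and shift leaves {D, E, B}.
Day 6, shift 1: eliminating its day and shift leaves {A, D, E}.
Day 6, shift 4: eliminating its day and shift leaves {D, C, E}.
Day 6, shift 5: eliminating its day and shift leaves {A, C}.
Day 6, shift 6: eliminating its day and shift leaves {D, C, E}.
Enumerating the assignments across these blanks that avoid any day or shift repeat gives 20 completions.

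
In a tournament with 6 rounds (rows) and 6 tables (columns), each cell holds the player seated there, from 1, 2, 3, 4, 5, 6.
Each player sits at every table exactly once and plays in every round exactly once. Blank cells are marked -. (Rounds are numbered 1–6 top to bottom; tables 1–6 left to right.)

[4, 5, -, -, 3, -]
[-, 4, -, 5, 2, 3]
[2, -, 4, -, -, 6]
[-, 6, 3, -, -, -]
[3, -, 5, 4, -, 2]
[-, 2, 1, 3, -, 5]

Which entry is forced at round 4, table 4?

Round 1, table 6: round 1 has {3, 4, 5} and table 6 has {2, 3, 5, 6}, leaving only 1.
Round 2, table 3: round 2 has {2, 3, 4, 5} and table 3 has {1, 3, 4, 5}, leaving only 6.
Round 1, table 3: round 1 has {1, 3, 4, 5} and table 3 has {1, 3, 4, 5, 6}, leaving only 2.
Round 1, table 4: round 1 has {1, 2, 3, 4, 5} and table 4 has {3, 4, 5}, leaving only 6.
Round 2, table 1: round 2 has {2, 3, 4, 5, 6} and table 1 has {2, 3, 4}, leaving only 1.
Round 3, table 4: round 3 has {2, 4, 6} and table 4 has {3, 4, 5, 6}, leaving only 1.
Round 4 already has {3, 6} and table 4 already has {1, 3, 4, 5, 6}, so round 4, table 4 must be 2.

2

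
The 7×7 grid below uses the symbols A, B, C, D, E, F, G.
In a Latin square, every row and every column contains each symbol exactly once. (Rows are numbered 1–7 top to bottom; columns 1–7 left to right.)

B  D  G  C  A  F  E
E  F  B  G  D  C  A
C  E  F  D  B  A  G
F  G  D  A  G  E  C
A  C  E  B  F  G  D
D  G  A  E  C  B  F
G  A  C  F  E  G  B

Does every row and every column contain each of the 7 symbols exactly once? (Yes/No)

No

Row 4 contains G twice (at columns 2 and 5); row 7 is also not a permutation.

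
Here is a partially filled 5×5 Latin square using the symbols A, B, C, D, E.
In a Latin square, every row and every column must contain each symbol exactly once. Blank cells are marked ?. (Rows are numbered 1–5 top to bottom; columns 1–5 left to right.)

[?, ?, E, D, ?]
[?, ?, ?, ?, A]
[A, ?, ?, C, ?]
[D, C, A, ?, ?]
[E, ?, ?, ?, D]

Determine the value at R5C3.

Row 5, column 3 is narrowed to {B, C}.
If it were B, then row 5, column 2 would be left with no valid symbol.
So row 5, column 3 must be C.

C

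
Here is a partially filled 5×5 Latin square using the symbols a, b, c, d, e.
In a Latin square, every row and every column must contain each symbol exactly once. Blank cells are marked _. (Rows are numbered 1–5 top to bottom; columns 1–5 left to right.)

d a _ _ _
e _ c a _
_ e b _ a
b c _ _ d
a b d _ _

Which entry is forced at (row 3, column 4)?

Row 1, column 3: row 1 has {a, d} and column 3 has {b, c, d}, leaving only e.
Row 2, column 2: row 2 has {a, c, e} and column 2 has {a, b, c, e}, leaving only d.
Row 2, column 5: row 2 has {a, c, d, e} and column 5 has {a, d}, leaving only b.
Row 1, column 5: row 1 has {a, d, e} and column 5 has {a, b, d}, leaving only c.
Row 1, column 4: row 1 has {a, c, d, e} and column 4 has {a}, leaving only b.
Row 3, column 1: row 3 has {a, b, e} and column 1 has {a, b, d, e}, leaving only c.
Row 3 already has {a, b, c, e} and column 4 already has {a, b}, so row 3, column 4 must be d.

d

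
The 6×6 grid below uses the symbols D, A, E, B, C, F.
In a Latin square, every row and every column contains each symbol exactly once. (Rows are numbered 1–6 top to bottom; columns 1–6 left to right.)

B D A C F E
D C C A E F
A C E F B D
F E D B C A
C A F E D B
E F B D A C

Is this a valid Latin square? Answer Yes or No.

No

Column 2 contains C twice (at rows 2 and 3), so it is not a permutation.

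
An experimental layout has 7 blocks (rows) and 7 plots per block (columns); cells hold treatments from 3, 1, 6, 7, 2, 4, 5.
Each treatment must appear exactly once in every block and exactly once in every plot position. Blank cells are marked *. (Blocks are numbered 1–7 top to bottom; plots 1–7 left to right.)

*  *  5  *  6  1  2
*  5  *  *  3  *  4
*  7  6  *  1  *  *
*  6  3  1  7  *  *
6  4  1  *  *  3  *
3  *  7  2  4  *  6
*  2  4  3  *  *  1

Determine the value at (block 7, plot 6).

Block 1, plot 2: block 1 has {1, 6, 2, 5} and plot 2 has {6, 7, 2, 4, 5}, leaving only 3.
Block 2, plot 3: block 2 has {3, 4, 5} and plot 3 has {3, 1, 6, 7, 4, 5}, leaving only 2.
Block 4, plot 7: block 4 has {3, 1, 6, 7} and plot 7 has {1, 6, 2, 4}, leaving only 5.
Block 3, plot 7: block 3 has {1, 6, 7} and plot 7 has {1, 6, 2, 4, 5}, leaving only 3.
Block 5, plot 7: block 5 has {3, 1, 6, 4} and plot 7 has {3, 1, 6, 2, 4, 5}, leaving only 7.
Block 5, plot 4: block 5 has {3, 1, 6, 7, 4} and plot 4 has {3, 1, 2}, leaving only 5.
Block 3, plot 4: block 3 has {3, 1, 6, 7} and plot 4 has {3, 1, 2, 5}, leaving only 4.
Block 1, plot 4: block 1 has {3, 1, 6, 2, 5} and plot 4 has {3, 1, 2, 4, 5}, leaving only 7.
Block 1, plot 1: block 1 has {3, 1, 6, 7, 2, 5} and plot 1 has {3, 6}, leaving only 4.
Block 2, plot 4: block 2 has {3, 2, 4, 5} and plot 4 has {3, 1, 7, 2, 4, 5}, leaving only 6.
Block 2, plot 6: block 2 has {3, 6, 2, 4, 5} and plot 6 has {3, 1}, leaving only 7.
Block 2, plot 1: block 2 has {3, 6, 7, 2, 4, 5} and plot 1 has {3, 6, 4}, leaving only 1.
Block 4, plot 1: block 4 has {3, 1, 6, 7, 5} and plot 1 has {3, 1, 6, 4}, leaving only 2.
Block 3, plot 1: block 3 has {3, 1, 6, 7, 4} and plot 1 has {3, 1, 6, 2, 4}, leaving only 5.
Block 3, plot 6: block 3 has {3, 1, 6, 7, 4, 5} and plot 6 has {3, 1, 7}, leaving only 2.
Block 4, plot 6: block 4 has {3, 1, 6, 7, 2, 5} and plot 6 has {3, 1, 7, 2}, leaving only 4.
Block 5, plot 5: block 5 has {3, 1, 6, 7, 4, 5} and plot 5 has {3, 1, 6, 7, 4}, leaving only 2.
Block 6, plot 2: block 6 has {3, 6, 7, 2, 4} and plot 2 has {3, 6, 7, 2, 4, 5}, leaving only 1.
Block 6, plot 6: block 6 has {3, 1, 6, 7, 2, 4} and plot 6 has {3, 1, 7, 2, 4}, leaving only 5.
Block 7 already has {3, 1, 2, 4} and plot 6 already has {3, 1, 7, 2, 4, 5}, so block 7, plot 6 must be 6.

6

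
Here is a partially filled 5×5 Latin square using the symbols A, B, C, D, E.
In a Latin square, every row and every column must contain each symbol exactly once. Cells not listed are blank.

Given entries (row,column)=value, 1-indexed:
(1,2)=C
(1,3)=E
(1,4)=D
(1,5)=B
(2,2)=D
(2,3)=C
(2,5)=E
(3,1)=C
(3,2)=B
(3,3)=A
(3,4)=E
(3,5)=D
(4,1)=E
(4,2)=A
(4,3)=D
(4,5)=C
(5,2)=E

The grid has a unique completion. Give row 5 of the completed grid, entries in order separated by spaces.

Row 5, column 3: row 5 has {E} and column 3 has {A, C, D, E}, leaving only B.
Row 5, column 5: row 5 has {B, E} and column 5 has {B, C, D, E}, leaving only A.
Row 5, column 1: row 5 has {A, B, E} and column 1 has {C, E}, leaving only D.
Row 5, column 4: row 5 has {A, B, D, E} and column 4 has {D, E}, leaving only C.
So row 5 reads: D E B C A.

D E B C A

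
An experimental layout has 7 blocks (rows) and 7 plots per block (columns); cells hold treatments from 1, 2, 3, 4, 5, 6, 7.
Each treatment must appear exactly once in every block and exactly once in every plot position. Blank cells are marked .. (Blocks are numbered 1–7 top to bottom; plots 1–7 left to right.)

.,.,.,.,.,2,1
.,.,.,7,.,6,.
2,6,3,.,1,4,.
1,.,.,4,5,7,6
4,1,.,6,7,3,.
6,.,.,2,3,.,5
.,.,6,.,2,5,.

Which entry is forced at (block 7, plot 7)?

4

Block 2, plot 5: block 2 has {6, 7} and plot 5 has {1, 2, 3, 5, 7}, leaving only 4.
Block 1, plot 5: block 1 has {1, 2} and plot 5 has {1, 2, 3, 4, 5, 7}, leaving only 6.
Block 3, plot 4: block 3 has {1, 2, 3, 4, 6} and plot 4 has {2, 4, 6, 7}, leaving only 5.
Block 1, plot 4: block 1 has {1, 2, 6} and plot 4 has {2, 4, 5, 6, 7}, leaving only 3.
Block 3, plot 7: block 3 has {1, 2, 3, 4, 5, 6} and plot 7 has {1, 5, 6}, leaving only 7.
Block 4, plot 3: block 4 has {1, 4, 5, 6, 7} and plot 3 has {3, 6}, leaving only 2.
Block 4, plot 2: block 4 has {1, 2, 4, 5, 6, 7} and plot 2 has {1, 6}, leaving only 3.
Block 5, plot 3: block 5 has {1, 3, 4, 6, 7} and plot 3 has {2, 3, 6}, leaving only 5.
Block 2, plot 3: block 2 has {4, 6, 7} and plot 3 has {2, 3, 5, 6}, leaving only 1.
Block 5, plot 7: block 5 has {1, 3, 4, 5, 6, 7} and plot 7 has {1, 5, 6, 7}, leaving only 2.
Block 2, plot 7: block 2 has {1, 4, 6, 7} and plot 7 has {1, 2, 5, 6, 7}, leaving only 3.
Block 7 already has {2, 5, 6} and plot 7 already has {1, 2, 3, 5, 6, 7}, so block 7, plot 7 must be 4.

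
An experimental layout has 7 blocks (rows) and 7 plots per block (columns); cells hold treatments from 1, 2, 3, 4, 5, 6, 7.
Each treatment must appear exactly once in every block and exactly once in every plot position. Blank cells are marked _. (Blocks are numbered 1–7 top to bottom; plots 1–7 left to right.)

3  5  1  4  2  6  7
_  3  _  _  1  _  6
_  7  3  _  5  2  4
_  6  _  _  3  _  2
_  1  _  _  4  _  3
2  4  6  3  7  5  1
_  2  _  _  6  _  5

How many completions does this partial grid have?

6

Block 2, plot 1: eliminating its block and plot leaves {4, 5, 7}.
Block 2, plot 3: eliminating its block and plot leaves {2, 4, 5, 7}.
Block 2, plot 4: eliminating its block and plot leaves {2, 5, 7}.
Block 2, plot 6: eliminating its block and plot leaves {4, 7}.
Block 3, plot 1: eliminating its block and plot leaves {1, 6}.
Block 3, plot 4: eliminating its block and plot leaves {1, 6}.
Block 4, plot 1: eliminating its block and plot leaves {1, 4, 5, 7}.
Block 4, plot 3: eliminating its block and plot leaves {4, 5, 7}.
Block 4, plot 4: eliminating its block and plot leaves {1, 5, 7}.
Block 4, plot 6: eliminating its block and plot leaves {1, 4, 7}.
Block 5, plot 1: eliminating its block and plot leaves {5, 6, 7}.
Block 5, plot 3: eliminating its block and plot leaves {2, 5, 7}.
Block 5, plot 4: eliminating its block and plot leaves {2, 5, 6, 7}.
Block 5, plot 6: eliminating its block and plot leaves {7}.
Block 7, plot 1: eliminating its block and plot leaves {1, 4, 7}.
Block 7, plot 3: eliminating its block and plot leaves {4, 7}.
Block 7, plot 4: eliminating its block and plot leaves {1, 7}.
Block 7, plot 6: eliminating its block and plot leaves {1, 3, 4, 7}.
Enumerating the assignments across these blanks that avoid any block or plot repeat gives 6 completions.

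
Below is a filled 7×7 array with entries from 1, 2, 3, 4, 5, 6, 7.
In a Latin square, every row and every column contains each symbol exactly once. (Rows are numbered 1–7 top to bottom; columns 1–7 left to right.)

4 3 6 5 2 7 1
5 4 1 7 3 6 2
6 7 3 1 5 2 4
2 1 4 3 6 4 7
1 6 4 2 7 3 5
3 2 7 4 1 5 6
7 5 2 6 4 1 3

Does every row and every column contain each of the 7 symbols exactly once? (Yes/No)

Row 4 contains 4 twice (at columns 3 and 6), so it is not a permutation.

No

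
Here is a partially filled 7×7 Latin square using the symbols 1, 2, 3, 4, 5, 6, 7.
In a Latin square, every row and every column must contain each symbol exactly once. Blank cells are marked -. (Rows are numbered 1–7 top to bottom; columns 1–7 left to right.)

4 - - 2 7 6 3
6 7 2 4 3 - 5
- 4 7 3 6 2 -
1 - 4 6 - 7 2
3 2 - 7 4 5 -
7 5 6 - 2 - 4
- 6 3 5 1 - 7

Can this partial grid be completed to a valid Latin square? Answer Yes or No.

Yes

No row or column among the givens repeats a symbol, and propagating forced cells runs into no contradiction.
One valid completion exists (for instance, 4 1 5 2 7 6 3 / 6 7 2 4 3 1 5 / 5 4 7 3 6 2 1 / 1 3 4 6 5 7 2 / 3 2 1 7 4 5 6 / 7 5 6 1 2 3 4 / 2 6 3 5 1 4 7).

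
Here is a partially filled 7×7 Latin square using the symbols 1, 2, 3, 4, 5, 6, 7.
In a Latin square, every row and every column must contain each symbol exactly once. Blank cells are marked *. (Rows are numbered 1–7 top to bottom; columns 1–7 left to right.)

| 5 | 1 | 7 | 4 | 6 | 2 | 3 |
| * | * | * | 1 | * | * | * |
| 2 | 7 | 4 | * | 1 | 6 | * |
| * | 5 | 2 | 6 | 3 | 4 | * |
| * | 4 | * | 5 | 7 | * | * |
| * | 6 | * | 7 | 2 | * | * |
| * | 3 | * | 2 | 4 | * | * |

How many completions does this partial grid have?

9

Row 2, column 1: eliminating its row and column leaves {3, 4, 6, 7}.
Row 2, column 2: eliminating its row and column leaves {2}.
Row 2, column 3: eliminating its row and column leaves {3, 5, 6}.
Row 2, column 5: eliminating its row and column leaves {5}.
Row 2, column 6: eliminating its row and column leaves {3, 5, 7}.
Row 2, column 7: eliminating its row and column leaves {2, 4, 5, 6, 7}.
Row 3, column 4: eliminating its row and column leaves {3}.
Row 3, column 7: eliminating its row and column leaves {5}.
Row 4, column 1: eliminating its row and column leaves {1, 7}.
Row 4, column 7: eliminating its row and column leaves {1, 7}.
Row 5, column 1: eliminating its row and column leaves {1, 3, 6}.
Row 5, column 3: eliminating its row and column leaves {1, 3, 6}.
Row 5, column 6: eliminating its row and column leaves {1, 3}.
Row 5, column 7: eliminating its row and column leaves {1, 2, 6}.
Row 6, column 1: eliminating its row and column leaves {1, 3, 4}.
Row 6, column 3: eliminating its row and column leaves {1, 3, 5}.
Row 6, column 6: eliminating its row and column leaves {1, 3, 5}.
Row 6, column 7: eliminating its row and column leaves {1, 4, 5}.
Row 7, column 1: eliminating its row and column leaves {1, 6, 7}.
Row 7, column 3: eliminating its row and column leaves {1, 5, 6}.
Row 7, column 6: eliminating its row and column leaves {1, 5, 7}.
Row 7, column 7: eliminating its row and column leaves {1, 5, 6, 7}.
Enumerating the assignments across these blanks that avoid any row or column repeat gives 9 completions.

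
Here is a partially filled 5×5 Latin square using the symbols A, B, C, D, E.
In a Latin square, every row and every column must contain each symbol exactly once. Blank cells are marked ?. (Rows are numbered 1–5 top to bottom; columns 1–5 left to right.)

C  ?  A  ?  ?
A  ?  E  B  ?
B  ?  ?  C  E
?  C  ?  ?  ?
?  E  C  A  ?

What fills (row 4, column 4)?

D

Row 2, column 2: row 2 has {A, B, E} and column 2 has {C, E}, leaving only D.
Row 1, column 2: row 1 has {A, C} and column 2 has {C, D, E}, leaving only B.
Row 1, column 5: row 1 has {A, B, C} and column 5 has {E}, leaving only D.
Row 1, column 4: row 1 has {A, B, C, D} and column 4 has {A, B, C}, leaving only E.
Row 4 already has {C} and column 4 already has {A, B, C, E}, so row 4, column 4 must be D.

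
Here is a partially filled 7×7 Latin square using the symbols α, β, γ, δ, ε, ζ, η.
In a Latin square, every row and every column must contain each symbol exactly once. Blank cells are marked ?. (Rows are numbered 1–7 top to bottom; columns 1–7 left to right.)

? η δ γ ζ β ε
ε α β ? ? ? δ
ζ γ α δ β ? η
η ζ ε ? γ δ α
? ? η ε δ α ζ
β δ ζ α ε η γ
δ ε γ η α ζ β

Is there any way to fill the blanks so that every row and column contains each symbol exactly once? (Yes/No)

No row or column among the givens repeats a symbol, and propagating forced cells runs into no contradiction.
One valid completion exists (for instance, α η δ γ ζ β ε / ε α β ζ η γ δ / ζ γ α δ β ε η / η ζ ε β γ δ α / γ β η ε δ α ζ / β δ ζ α ε η γ / δ ε γ η α ζ β).

Yes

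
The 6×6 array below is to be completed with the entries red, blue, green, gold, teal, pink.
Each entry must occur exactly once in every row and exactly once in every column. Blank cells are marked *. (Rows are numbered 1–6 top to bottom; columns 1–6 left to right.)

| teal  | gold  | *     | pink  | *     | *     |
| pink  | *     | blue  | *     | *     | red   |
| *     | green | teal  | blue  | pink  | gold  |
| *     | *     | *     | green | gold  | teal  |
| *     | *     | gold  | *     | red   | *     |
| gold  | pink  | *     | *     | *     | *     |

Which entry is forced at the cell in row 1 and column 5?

Row 2, column 2: row 2 has {red, blue, pink} and column 2 has {green, gold, pink}, leaving only teal.
Row 2, column 4: row 2 has {red, blue, teal, pink} and column 4 has {blue, green, pink}, leaving only gold.
Row 2, column 5: row 2 has {red, blue, gold, teal, pink} and column 5 has {red, gold, pink}, leaving only green.
Row 1 already has {gold, teal, pink} and column 5 already has {red, green, gold, pink}, so row 1, column 5 must be blue.

blue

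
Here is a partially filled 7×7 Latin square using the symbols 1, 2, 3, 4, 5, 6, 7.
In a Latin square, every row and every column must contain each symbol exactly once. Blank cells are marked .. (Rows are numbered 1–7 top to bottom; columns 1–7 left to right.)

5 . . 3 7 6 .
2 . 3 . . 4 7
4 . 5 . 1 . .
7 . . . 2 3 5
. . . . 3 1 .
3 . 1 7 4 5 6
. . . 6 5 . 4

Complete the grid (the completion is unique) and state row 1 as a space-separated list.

Row 2, column 5: row 2 has {2, 3, 4, 7} and column 5 has {1, 2, 3, 4, 5, 7}, leaving only 6.
Row 3, column 4: row 3 has {1, 4, 5} and column 4 has {3, 6, 7}, leaving only 2.
Row 3, column 6: row 3 has {1, 2, 4, 5} and column 6 has {1, 3, 4, 5, 6}, leaving only 7.
Row 3, column 7: row 3 has {1, 2, 4, 5, 7} and column 7 has {4, 5, 6, 7}, leaving only 3.
Row 3, column 2: row 3 has {1, 2, 3, 4, 5, 7} and column 2 has {}, leaving only 6.
Row 5, column 1: row 5 has {1, 3} and column 1 has {2, 3, 4, 5, 7}, leaving only 6.
Row 5, column 7: row 5 has {1, 3, 6} and column 7 has {3, 4, 5, 6, 7}, leaving only 2.
Row 1, column 7: row 1 has {3, 5, 6, 7} and column 7 has {2, 3, 4, 5, 6, 7}, leaving only 1.
Row 6, column 2: row 6 has {1, 3, 4, 5, 6, 7} and column 2 has {6}, leaving only 2.
Row 1, column 2: row 1 has {1, 3, 5, 6, 7} and column 2 has {2, 6}, leaving only 4.
Row 1, column 3: row 1 has {1, 3, 4, 5, 6, 7} and column 3 has {1, 3, 5}, leaving only 2.
So row 1 reads: 5 4 2 3 7 6 1.

5 4 2 3 7 6 1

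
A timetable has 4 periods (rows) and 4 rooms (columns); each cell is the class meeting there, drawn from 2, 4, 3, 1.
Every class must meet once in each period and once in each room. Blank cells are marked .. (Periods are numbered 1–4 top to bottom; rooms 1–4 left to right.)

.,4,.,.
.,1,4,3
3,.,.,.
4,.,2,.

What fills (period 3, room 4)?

Period 2, room 1: period 2 has {4, 3, 1} and room 1 has {4, 3}, leaving only 2.
Period 1, room 1: period 1 has {4} and room 1 has {2, 4, 3}, leaving only 1.
Period 1, room 3: period 1 has {4, 1} and room 3 has {2, 4}, leaving only 3.
Period 1, room 4: period 1 has {4, 3, 1} and room 4 has {3}, leaving only 2.
Period 3, room 2: period 3 has {3} and room 2 has {4, 1}, leaving only 2.
Period 3, room 3: period 3 has {2, 3} and room 3 has {2, 4, 3}, leaving only 1.
Period 3 already has {2, 3, 1} and room 4 already has {2, 3}, so period 3, room 4 must be 4.

4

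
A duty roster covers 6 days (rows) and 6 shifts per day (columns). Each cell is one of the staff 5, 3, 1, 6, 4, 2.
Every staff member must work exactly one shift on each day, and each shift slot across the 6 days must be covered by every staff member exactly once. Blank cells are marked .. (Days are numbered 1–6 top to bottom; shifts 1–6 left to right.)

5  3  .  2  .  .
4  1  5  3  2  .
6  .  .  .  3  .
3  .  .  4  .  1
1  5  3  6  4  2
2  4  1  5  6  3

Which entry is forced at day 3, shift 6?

Day 1, shift 5: day 1 has {5, 3, 2} and shift 5 has {3, 6, 4, 2}, leaving only 1.
Day 2, shift 6: day 2 has {5, 3, 1, 4, 2} and shift 6 has {3, 1, 2}, leaving only 6.
Day 1, shift 6: day 1 has {5, 3, 1, 2} and shift 6 has {3, 1, 6, 2}, leaving only 4.
Day 3 already has {3, 6} and shift 6 already has {3, 1, 6, 4, 2}, so day 3, shift 6 must be 5.

5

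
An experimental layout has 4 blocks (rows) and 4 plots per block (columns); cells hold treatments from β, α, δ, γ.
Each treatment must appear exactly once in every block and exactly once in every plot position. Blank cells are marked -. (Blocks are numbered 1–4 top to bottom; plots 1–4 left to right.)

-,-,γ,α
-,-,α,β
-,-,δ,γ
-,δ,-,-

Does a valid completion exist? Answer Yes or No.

No

Block 4, plot 4: block 4 together with plot 4 already contain {β, α, δ, γ} — every symbol — so nothing can go there. The grid has no valid completion.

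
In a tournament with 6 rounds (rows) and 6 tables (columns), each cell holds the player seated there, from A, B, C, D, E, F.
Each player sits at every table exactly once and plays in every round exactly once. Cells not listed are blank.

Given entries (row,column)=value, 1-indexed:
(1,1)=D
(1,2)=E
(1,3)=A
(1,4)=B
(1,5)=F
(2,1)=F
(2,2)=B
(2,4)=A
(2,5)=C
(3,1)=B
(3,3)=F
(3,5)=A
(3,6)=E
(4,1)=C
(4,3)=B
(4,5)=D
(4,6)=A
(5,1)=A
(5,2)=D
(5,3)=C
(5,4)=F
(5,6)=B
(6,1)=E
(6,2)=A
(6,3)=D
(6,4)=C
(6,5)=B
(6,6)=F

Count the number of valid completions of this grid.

1

Round 1, table 6: eliminating its round and table leaves {C}.
Round 2, table 3: eliminating its round and table leaves {E}.
Round 2, table 6: eliminating its round and table leaves {D}.
Round 3, table 2: eliminating its round and table leaves {C}.
Round 3, table 4: eliminating its round and table leaves {D}.
Round 4, table 2: eliminating its round and table leaves {F}.
Round 4, table 4: eliminating its round and table leaves {E}.
Round 5, table 5: eliminating its round and table leaves {E}.
Only one assignment across all blanks avoids any round or table repeat, giving 1 completion.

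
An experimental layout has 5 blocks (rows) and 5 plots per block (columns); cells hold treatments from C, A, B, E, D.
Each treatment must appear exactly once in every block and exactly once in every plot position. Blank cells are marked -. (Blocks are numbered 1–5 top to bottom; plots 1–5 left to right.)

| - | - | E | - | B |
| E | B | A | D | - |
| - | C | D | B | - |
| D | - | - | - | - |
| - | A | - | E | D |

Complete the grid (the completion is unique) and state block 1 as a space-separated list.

C D E A B

Block 1, plot 2: block 1 has {B, E} and plot 2 has {C, A, B}, leaving only D.
Block 2, plot 5: block 2 has {A, B, E, D} and plot 5 has {B, D}, leaving only C.
Block 3, plot 1: block 3 has {C, B, D} and plot 1 has {E, D}, leaving only A.
Block 1, plot 1: block 1 has {B, E, D} and plot 1 has {A, E, D}, leaving only C.
Block 1, plot 4: block 1 has {C, B, E, D} and plot 4 has {B, E, D}, leaving only A.
So block 1 reads: C D E A B.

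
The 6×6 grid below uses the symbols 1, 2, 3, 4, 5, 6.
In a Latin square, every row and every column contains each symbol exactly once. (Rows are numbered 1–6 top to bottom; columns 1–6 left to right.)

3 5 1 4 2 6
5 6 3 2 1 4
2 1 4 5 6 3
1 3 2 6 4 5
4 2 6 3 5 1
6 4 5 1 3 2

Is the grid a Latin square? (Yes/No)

Each row is a permutation of the 6 symbols, and so is each column.

Yes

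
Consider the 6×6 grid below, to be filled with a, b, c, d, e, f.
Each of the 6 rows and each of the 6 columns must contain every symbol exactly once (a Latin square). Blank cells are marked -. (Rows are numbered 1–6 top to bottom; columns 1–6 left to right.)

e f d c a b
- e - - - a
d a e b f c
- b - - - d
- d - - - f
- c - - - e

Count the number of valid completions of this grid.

Row 2, column 1: eliminating its row and column leaves {b, c, f}.
Row 2, column 3: eliminating its row and column leaves {b, c, f}.
Row 2, column 4: eliminating its row and column leaves {d, f}.
Row 2, column 5: eliminating its row and column leaves {b, c, d}.
Row 4, column 1: eliminating its row and column leaves {a, c, f}.
Row 4, column 3: eliminating its row and column leaves {a, c, f}.
Row 4, column 4: eliminating its row and column leaves {a, e, f}.
Row 4, column 5: eliminating its row and column leaves {c, e}.
Row 5, column 1: eliminating its row and column leaves {a, b, c}.
Row 5, column 3: eliminating its row and column leaves {a, b, c}.
Row 5, column 4: eliminating its row and column leaves {a, e}.
Row 5, column 5: eliminating its row and column leaves {b, c, e}.
Row 6, column 1: eliminating its row and column leaves {a, b, f}.
Row 6, column 3: eliminating its row and column leaves {a, b, f}.
Row 6, column 4: eliminating its row and column leaves {a, d, f}.
Row 6, column 5: eliminating its row and column leaves {b, d}.
Enumerating the assignments across these blanks that avoid any row or column repeat gives 20 completions.

20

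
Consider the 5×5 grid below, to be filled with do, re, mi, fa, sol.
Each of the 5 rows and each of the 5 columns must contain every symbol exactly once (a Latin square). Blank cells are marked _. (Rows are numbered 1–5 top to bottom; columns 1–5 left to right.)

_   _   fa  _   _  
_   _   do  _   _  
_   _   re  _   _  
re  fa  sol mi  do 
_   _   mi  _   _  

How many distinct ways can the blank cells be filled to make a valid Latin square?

56

Row 1, column 1: eliminating its row and column leaves {do, mi, sol}.
Row 1, column 2: eliminating its row and column leaves {do, re, mi, sol}.
Row 1, column 4: eliminating its row and column leaves {do, re, sol}.
Row 1, column 5: eliminating its row and column leaves {re, mi, sol}.
Row 2, column 1: eliminating its row and column leaves {mi, fa, sol}.
Row 2, column 2: eliminating its row and column leaves {re, mi, sol}.
Row 2, column 4: eliminating its row and column leaves {re, fa, sol}.
Row 2, column 5: eliminating its row and column leaves {re, mi, fa, sol}.
Row 3, column 1: eliminating its row and column leaves {do, mi, fa, sol}.
Row 3, column 2: eliminating its row and column leaves {do, mi, sol}.
Row 3, column 4: eliminating its row and column leaves {do, fa, sol}.
Row 3, column 5: eliminating its row and column leaves {mi, fa, sol}.
Row 5, column 1: eliminating its row and column leaves {do, fa, sol}.
Row 5, column 2: eliminating its row and column leaves {do, re, sol}.
Row 5, column 4: eliminating its row and column leaves {do, re, fa, sol}.
Row 5, column 5: eliminating its row and column leaves {re, fa, sol}.
Enumerating the assignments across these blanks that avoid any row or column repeat gives 56 completions.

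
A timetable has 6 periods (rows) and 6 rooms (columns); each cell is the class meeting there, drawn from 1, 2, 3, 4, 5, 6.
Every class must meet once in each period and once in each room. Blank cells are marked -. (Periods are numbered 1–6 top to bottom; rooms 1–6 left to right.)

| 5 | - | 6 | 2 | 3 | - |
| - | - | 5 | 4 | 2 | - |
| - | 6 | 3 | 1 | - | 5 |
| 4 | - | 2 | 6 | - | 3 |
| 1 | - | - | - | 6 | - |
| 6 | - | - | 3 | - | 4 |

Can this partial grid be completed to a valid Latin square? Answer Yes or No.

No period or room among the givens repeats a symbol, and propagating forced cells runs into no contradiction.
One valid completion exists (for instance, 5 4 6 2 3 1 / 3 1 5 4 2 6 / 2 6 3 1 4 5 / 4 5 2 6 1 3 / 1 3 4 5 6 2 / 6 2 1 3 5 4).

Yes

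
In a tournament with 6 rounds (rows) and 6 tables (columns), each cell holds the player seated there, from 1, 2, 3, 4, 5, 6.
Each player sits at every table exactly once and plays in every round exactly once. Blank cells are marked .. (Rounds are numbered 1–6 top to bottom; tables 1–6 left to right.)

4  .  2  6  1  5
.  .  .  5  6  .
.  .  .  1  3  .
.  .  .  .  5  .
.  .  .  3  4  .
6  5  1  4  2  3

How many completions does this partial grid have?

Round 1, table 2: eliminating its round and table leaves {3}.
Round 2, table 1: eliminating its round and table leaves {1, 2, 3}.
Round 2, table 2: eliminating its round and table leaves {1, 2, 3, 4}.
Round 2, table 3: eliminating its round and table leaves {3, 4}.
Round 2, table 6: eliminating its round and table leaves {1, 2, 4}.
Round 3, table 1: eliminating its round and table leaves {2, 5}.
Round 3, table 2: eliminating its round and table leaves {2, 4, 6}.
Round 3, table 3: eliminating its round and table leaves {4, 5, 6}.
Round 3, table 6: eliminating its round and table leaves {2, 4, 6}.
Round 4, table 1: eliminating its round and table leaves {1, 2, 3}.
Round 4, table 2: eliminating its round and table leaves {1, 2, 3, 4, 6}.
Round 4, table 3: eliminating its round and table leaves {3, 4, 6}.
Round 4, table 4: eliminating its round and table leaves {2}.
Round 4, table 6: eliminating its round and table leaves {1, 2, 4, 6}.
Round 5, table 1: eliminating its round and table leaves {1, 2, 5}.
Round 5, table 2: eliminating its round and table leaves {1, 2, 6}.
Round 5, table 3: eliminating its round and table leaves {5, 6}.
Round 5, table 6: eliminating its round and table leaves {1, 2, 6}.
Enumerating the assignments across these blanks that avoid any round or table repeat gives 20 completions.

20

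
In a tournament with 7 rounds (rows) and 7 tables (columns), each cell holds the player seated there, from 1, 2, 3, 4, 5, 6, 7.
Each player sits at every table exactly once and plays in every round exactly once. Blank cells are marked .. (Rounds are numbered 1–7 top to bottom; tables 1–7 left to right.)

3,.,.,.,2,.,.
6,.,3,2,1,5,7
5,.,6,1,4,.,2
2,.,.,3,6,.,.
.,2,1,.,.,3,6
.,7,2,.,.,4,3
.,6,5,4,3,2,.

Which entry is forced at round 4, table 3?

7

Round 2, table 2: round 2 has {1, 2, 3, 5, 6, 7} and table 2 has {2, 6, 7}, leaving only 4.
Round 3, table 2: round 3 has {1, 2, 4, 5, 6} and table 2 has {2, 4, 6, 7}, leaving only 3.
Round 3, table 6: round 3 has {1, 2, 3, 4, 5, 6} and table 6 has {2, 3, 4, 5}, leaving only 7.
Round 4, table 6: round 4 has {2, 3, 6} and table 6 has {2, 3, 4, 5, 7}, leaving only 1.
Round 1, table 6: round 1 has {2, 3} and table 6 has {1, 2, 3, 4, 5, 7}, leaving only 6.
Round 4, table 2: round 4 has {1, 2, 3, 6} and table 2 has {2, 3, 4, 6, 7}, leaving only 5.
Round 1, table 2: round 1 has {2, 3, 6} and table 2 has {2, 3, 4, 5, 6, 7}, leaving only 1.
Round 4, table 7: round 4 has {1, 2, 3, 5, 6} and table 7 has {2, 3, 6, 7}, leaving only 4.
Round 4 already has {1, 2, 3, 4, 5, 6} and table 3 already has {1, 2, 3, 5, 6}, so round 4, table 3 must be 7.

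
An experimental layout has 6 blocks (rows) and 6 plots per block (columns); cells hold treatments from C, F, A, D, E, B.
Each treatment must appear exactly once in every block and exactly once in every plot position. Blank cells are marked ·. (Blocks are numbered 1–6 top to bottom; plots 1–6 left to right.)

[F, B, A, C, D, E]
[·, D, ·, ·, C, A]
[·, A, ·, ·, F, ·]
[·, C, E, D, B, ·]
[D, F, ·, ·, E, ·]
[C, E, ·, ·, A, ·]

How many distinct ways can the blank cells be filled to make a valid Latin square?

5

Block 2, plot 1: eliminating its block and plot leaves {E, B}.
Block 2, plot 3: eliminating its block and plot leaves {F, B}.
Block 2, plot 4: eliminating its block and plot leaves {F, E, B}.
Block 3, plot 1: eliminating its block and plot leaves {E, B}.
Block 3, plot 3: eliminating its block and plot leaves {C, D, B}.
Block 3, plot 4: eliminating its block and plot leaves {E, B}.
Block 3, plot 6: eliminating its block and plot leaves {C, D, B}.
Block 4, plot 1: eliminating its block and plot leaves {A}.
Block 4, plot 6: eliminating its block and plot leaves {F}.
Block 5, plot 3: eliminating its block and plot leaves {C, B}.
Block 5, plot 4: eliminating its block and plot leaves {A, B}.
Block 5, plot 6: eliminating its block and plot leaves {C, B}.
Block 6, plot 3: eliminating its block and plot leaves {F, D, B}.
Block 6, plot 4: eliminating its block and plot leaves {F, B}.
Block 6, plot 6: eliminating its block and plot leaves {F, D, B}.
Enumerating the assignments across these blanks that avoid any block or plot repeat gives 5 completions.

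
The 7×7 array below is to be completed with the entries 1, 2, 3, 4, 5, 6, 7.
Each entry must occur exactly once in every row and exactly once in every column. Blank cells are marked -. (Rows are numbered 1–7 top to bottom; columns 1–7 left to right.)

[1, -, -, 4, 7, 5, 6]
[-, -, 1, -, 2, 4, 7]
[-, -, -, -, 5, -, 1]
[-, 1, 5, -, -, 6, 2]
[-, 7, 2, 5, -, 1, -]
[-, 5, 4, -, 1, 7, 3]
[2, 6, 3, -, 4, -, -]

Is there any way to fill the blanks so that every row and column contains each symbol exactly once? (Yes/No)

No

Row 1, column 3: row 1 together with column 3 already contain {1, 2, 3, 4, 5, 6, 7} — every symbol — so nothing can go there. The grid has no valid completion.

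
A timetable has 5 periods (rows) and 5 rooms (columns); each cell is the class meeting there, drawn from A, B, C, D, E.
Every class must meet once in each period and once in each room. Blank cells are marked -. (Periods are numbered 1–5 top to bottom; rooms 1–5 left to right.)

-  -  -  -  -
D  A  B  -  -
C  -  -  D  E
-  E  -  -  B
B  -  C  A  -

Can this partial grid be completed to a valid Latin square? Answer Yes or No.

Period 2, room 5: period 2 has {A, B, D} and room 5 has {B, E}, so it must be C.
Period 2, room 4: period 2 has {A, B, C, D} and room 4 has {A, D}, so it must be E.
Period 3, room 2: period 3 has {C, D, E} and room 2 has {A, E}, so it must be B.
Period 3, room 3: period 3 has {B, C, D, E} and room 3 has {B, C}, so it must be A.
Period 4, room 1: period 4 has {B, E} and room 1 has {B, C, D}, so it must be A.
Period 1, room 1: period 1 has {} and room 1 has {A, B, C, D}, so it must be E.
Period 1, room 3: period 1 has {E} and room 3 has {A, B, C}, so it must be D.
Now period 4, room 3: period 4 together with room 3 already contain {A, B, C, D, E} — every symbol — so nothing can go there. The grid has no valid completion.

No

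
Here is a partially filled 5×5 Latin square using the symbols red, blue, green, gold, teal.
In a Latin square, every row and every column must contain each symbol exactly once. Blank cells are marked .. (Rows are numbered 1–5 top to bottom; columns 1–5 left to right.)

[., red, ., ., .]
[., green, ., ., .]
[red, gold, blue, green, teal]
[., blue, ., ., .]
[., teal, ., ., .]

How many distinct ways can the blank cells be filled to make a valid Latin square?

Row 1, column 1: eliminating its row and column leaves {blue, green, gold, teal}.
Row 1, column 3: eliminating its row and column leaves {green, gold, teal}.
Row 1, column 4: eliminating its row and column leaves {blue, gold, teal}.
Row 1, column 5: eliminating its row and column leaves {blue, green, gold}.
Row 2, column 1: eliminating its row and column leaves {blue, gold, teal}.
Row 2, column 3: eliminating its row and column leaves {red, gold, teal}.
Row 2, column 4: eliminating its row and column leaves {red, blue, gold, teal}.
Row 2, column 5: eliminating its row and column leaves {red, blue, gold}.
Row 4, column 1: eliminating its row and column leaves {green, gold, teal}.
Row 4, column 3: eliminating its row and column leaves {red, green, gold, teal}.
Row 4, column 4: eliminating its row and column leaves {red, gold, teal}.
Row 4, column 5: eliminating its row and column leaves {red, green, gold}.
Row 5, column 1: eliminating its row and column leaves {blue, green, gold}.
Row 5, column 3: eliminating its row and column leaves {red, green, gold}.
Row 5, column 4: eliminating its row and column leaves {red, blue, gold}.
Row 5, column 5: eliminating its row and column leaves {red, blue, green, gold}.
Enumerating the assignments across these blanks that avoid any row or column repeat gives 56 completions.

56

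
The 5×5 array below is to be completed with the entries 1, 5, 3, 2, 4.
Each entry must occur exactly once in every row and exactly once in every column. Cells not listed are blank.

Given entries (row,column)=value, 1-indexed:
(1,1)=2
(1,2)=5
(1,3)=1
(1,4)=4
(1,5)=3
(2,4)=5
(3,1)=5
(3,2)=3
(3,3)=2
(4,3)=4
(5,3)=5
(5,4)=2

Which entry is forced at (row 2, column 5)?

Row 2, column 3: row 2 has {5} and column 3 has {1, 5, 2, 4}, leaving only 3.
Row 3, column 4: row 3 has {5, 3, 2} and column 4 has {5, 2, 4}, leaving only 1.
Row 3, column 5: row 3 has {1, 5, 3, 2} and column 5 has {3}, leaving only 4.
Row 4, column 4: row 4 has {4} and column 4 has {1, 5, 2, 4}, leaving only 3.
Row 4, column 1: row 4 has {3, 4} and column 1 has {5, 2}, leaving only 1.
Row 2, column 1: row 2 has {5, 3} and column 1 has {1, 5, 2}, leaving only 4.
Row 4, column 2: row 4 has {1, 3, 4} and column 2 has {5, 3}, leaving only 2.
Row 2, column 2: row 2 has {5, 3, 4} and column 2 has {5, 3, 2}, leaving only 1.
Row 2 already has {1, 5, 3, 4} and column 5 already has {3, 4}, so row 2, column 5 must be 2.

2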